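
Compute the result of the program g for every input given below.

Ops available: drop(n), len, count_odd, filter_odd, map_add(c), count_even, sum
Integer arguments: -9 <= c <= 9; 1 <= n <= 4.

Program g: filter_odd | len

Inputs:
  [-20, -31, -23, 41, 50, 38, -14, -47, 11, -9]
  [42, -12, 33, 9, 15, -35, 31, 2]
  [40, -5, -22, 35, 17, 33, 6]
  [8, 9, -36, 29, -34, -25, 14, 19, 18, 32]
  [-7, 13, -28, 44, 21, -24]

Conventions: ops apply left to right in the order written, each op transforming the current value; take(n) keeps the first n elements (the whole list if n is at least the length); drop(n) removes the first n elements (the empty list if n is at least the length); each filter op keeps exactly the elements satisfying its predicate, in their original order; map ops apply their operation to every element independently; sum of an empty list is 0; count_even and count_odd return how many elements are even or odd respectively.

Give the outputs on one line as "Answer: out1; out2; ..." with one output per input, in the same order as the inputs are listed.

Execution, op by op:
  [-20, -31, -23, 41, 50, 38, -14, -47, 11, -9] -> [-31, -23, 41, -47, 11, -9] -> 6
  [42, -12, 33, 9, 15, -35, 31, 2] -> [33, 9, 15, -35, 31] -> 5
  [40, -5, -22, 35, 17, 33, 6] -> [-5, 35, 17, 33] -> 4
  [8, 9, -36, 29, -34, -25, 14, 19, 18, 32] -> [9, 29, -25, 19] -> 4
  [-7, 13, -28, 44, 21, -24] -> [-7, 13, 21] -> 3

6; 5; 4; 4; 3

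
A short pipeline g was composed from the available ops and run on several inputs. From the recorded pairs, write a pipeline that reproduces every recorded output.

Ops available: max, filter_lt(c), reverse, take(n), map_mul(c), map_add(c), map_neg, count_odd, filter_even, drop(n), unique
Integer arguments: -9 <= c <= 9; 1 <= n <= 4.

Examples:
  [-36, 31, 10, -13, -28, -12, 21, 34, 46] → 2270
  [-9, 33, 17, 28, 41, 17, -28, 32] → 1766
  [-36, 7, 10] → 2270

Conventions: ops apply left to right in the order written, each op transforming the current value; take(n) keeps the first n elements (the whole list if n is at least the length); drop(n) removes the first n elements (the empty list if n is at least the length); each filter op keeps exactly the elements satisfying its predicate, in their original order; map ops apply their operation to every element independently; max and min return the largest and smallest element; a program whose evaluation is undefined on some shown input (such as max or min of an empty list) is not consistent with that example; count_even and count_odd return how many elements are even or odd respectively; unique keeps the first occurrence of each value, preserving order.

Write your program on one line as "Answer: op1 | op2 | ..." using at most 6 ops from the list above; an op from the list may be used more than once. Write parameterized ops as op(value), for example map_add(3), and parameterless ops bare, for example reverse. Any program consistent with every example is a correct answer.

map_mul(9) | unique | map_mul(-7) | map_add(2) | max

Check, running the answer program on each example:
  [-36, 31, 10, -13, -28, -12, 21, 34, 46] -> [-324, 279, 90, -117, -252, -108, 189, 306, 414] -> [-324, 279, 90, -117, -252, -108, 189, 306, 414] -> [2268, -1953, -630, 819, 1764, 756, -1323, -2142, -2898] -> [2270, -1951, -628, 821, 1766, 758, -1321, -2140, -2896] -> 2270
  [-9, 33, 17, 28, 41, 17, -28, 32] -> [-81, 297, 153, 252, 369, 153, -252, 288] -> [-81, 297, 153, 252, 369, -252, 288] -> [567, -2079, -1071, -1764, -2583, 1764, -2016] -> [569, -2077, -1069, -1762, -2581, 1766, -2014] -> 1766
  [-36, 7, 10] -> [-324, 63, 90] -> [-324, 63, 90] -> [2268, -441, -630] -> [2270, -439, -628] -> 2270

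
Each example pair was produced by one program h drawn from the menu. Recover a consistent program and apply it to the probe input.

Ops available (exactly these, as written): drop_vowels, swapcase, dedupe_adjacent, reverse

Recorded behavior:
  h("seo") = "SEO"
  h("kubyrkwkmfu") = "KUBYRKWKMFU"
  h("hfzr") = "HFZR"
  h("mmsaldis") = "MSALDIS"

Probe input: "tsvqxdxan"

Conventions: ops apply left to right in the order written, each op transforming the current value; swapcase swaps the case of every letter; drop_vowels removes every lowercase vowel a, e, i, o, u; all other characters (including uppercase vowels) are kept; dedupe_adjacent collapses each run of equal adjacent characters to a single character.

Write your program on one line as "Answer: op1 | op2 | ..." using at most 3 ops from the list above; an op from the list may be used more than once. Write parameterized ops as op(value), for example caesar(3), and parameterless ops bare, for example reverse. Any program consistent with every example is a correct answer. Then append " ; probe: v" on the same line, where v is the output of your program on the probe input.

swapcase | dedupe_adjacent ; probe: "TSVQXDXAN"

Check, running the answer program on each example:
  "seo" -> "SEO" -> "SEO"
  "kubyrkwkmfu" -> "KUBYRKWKMFU" -> "KUBYRKWKMFU"
  "hfzr" -> "HFZR" -> "HFZR"
  "mmsaldis" -> "MMSALDIS" -> "MSALDIS"
  probe: "tsvqxdxan" -> "TSVQXDXAN" -> "TSVQXDXAN"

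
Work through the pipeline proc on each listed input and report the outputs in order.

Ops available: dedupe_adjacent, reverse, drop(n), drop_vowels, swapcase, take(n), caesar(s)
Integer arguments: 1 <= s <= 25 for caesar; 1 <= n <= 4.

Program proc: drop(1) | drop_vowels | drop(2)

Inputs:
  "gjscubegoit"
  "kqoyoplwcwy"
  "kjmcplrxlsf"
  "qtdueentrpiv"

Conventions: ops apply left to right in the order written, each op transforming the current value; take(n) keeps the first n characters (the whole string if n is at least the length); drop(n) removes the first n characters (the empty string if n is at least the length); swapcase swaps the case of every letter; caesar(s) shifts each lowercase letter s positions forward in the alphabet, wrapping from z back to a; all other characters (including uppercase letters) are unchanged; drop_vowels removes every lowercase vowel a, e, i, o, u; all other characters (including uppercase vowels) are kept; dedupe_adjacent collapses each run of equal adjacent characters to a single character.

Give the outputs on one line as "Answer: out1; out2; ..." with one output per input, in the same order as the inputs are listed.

Execution, op by op:
  "gjscubegoit" -> "jscubegoit" -> "jscbgt" -> "cbgt"
  "kqoyoplwcwy" -> "qoyoplwcwy" -> "qyplwcwy" -> "plwcwy"
  "kjmcplrxlsf" -> "jmcplrxlsf" -> "jmcplrxlsf" -> "cplrxlsf"
  "qtdueentrpiv" -> "tdueentrpiv" -> "tdntrpv" -> "ntrpv"

"cbgt"; "plwcwy"; "cplrxlsf"; "ntrpv"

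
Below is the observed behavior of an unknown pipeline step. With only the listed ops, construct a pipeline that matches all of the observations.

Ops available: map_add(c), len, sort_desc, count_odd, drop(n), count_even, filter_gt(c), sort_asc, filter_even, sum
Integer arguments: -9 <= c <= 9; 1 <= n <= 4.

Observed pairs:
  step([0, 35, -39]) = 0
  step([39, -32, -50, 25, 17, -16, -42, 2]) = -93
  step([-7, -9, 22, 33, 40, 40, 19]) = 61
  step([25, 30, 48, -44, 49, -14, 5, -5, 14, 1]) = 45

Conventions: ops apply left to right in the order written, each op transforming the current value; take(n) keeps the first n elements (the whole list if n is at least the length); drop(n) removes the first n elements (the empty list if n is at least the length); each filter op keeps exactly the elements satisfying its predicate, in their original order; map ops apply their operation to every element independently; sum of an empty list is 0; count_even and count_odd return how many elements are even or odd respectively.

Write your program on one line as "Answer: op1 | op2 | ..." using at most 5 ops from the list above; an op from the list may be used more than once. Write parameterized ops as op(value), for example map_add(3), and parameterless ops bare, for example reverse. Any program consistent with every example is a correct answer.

sort_desc | drop(3) | map_add(9) | sum

Check, running the answer program on each example:
  [0, 35, -39] -> [35, 0, -39] -> [] -> [] -> 0
  [39, -32, -50, 25, 17, -16, -42, 2] -> [39, 25, 17, 2, -16, -32, -42, -50] -> [2, -16, -32, -42, -50] -> [11, -7, -23, -33, -41] -> -93
  [-7, -9, 22, 33, 40, 40, 19] -> [40, 40, 33, 22, 19, -7, -9] -> [22, 19, -7, -9] -> [31, 28, 2, 0] -> 61
  [25, 30, 48, -44, 49, -14, 5, -5, 14, 1] -> [49, 48, 30, 25, 14, 5, 1, -5, -14, -44] -> [25, 14, 5, 1, -5, -14, -44] -> [34, 23, 14, 10, 4, -5, -35] -> 45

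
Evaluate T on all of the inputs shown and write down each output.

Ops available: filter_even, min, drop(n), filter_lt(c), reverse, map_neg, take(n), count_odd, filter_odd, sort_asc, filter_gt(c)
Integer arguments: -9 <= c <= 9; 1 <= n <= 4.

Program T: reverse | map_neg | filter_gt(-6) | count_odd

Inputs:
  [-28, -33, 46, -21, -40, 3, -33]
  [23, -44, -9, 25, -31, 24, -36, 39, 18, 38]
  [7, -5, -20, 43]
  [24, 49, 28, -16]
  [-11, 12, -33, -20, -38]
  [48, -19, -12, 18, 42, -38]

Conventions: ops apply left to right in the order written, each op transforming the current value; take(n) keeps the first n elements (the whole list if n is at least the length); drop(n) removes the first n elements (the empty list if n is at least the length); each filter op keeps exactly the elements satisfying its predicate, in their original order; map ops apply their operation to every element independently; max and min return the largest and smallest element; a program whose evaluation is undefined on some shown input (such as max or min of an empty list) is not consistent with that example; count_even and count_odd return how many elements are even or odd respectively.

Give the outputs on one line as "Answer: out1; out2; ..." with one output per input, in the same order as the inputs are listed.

4; 2; 1; 0; 2; 1

Execution, op by op:
  [-28, -33, 46, -21, -40, 3, -33] -> [-33, 3, -40, -21, 46, -33, -28] -> [33, -3, 40, 21, -46, 33, 28] -> [33, -3, 40, 21, 33, 28] -> 4
  [23, -44, -9, 25, -31, 24, -36, 39, 18, 38] -> [38, 18, 39, -36, 24, -31, 25, -9, -44, 23] -> [-38, -18, -39, 36, -24, 31, -25, 9, 44, -23] -> [36, 31, 9, 44] -> 2
  [7, -5, -20, 43] -> [43, -20, -5, 7] -> [-43, 20, 5, -7] -> [20, 5] -> 1
  [24, 49, 28, -16] -> [-16, 28, 49, 24] -> [16, -28, -49, -24] -> [16] -> 0
  [-11, 12, -33, -20, -38] -> [-38, -20, -33, 12, -11] -> [38, 20, 33, -12, 11] -> [38, 20, 33, 11] -> 2
  [48, -19, -12, 18, 42, -38] -> [-38, 42, 18, -12, -19, 48] -> [38, -42, -18, 12, 19, -48] -> [38, 12, 19] -> 1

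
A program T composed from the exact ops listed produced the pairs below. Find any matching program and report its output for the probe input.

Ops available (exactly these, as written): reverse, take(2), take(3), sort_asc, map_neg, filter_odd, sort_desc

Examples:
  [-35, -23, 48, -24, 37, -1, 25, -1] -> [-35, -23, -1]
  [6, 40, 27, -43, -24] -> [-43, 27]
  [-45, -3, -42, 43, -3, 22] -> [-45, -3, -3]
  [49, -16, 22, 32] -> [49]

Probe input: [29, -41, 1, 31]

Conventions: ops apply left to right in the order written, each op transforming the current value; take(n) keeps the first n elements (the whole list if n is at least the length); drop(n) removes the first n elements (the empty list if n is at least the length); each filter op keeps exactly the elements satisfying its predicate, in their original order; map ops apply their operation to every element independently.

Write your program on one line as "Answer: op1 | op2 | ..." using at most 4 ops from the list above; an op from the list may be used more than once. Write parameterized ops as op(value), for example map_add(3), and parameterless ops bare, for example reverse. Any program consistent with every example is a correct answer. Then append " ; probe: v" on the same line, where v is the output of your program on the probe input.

sort_asc | filter_odd | take(3) ; probe: [-41, 1, 29]

Check, running the answer program on each example:
  [-35, -23, 48, -24, 37, -1, 25, -1] -> [-35, -24, -23, -1, -1, 25, 37, 48] -> [-35, -23, -1, -1, 25, 37] -> [-35, -23, -1]
  [6, 40, 27, -43, -24] -> [-43, -24, 6, 27, 40] -> [-43, 27] -> [-43, 27]
  [-45, -3, -42, 43, -3, 22] -> [-45, -42, -3, -3, 22, 43] -> [-45, -3, -3, 43] -> [-45, -3, -3]
  [49, -16, 22, 32] -> [-16, 22, 32, 49] -> [49] -> [49]
  probe: [29, -41, 1, 31] -> [-41, 1, 29, 31] -> [-41, 1, 29, 31] -> [-41, 1, 29]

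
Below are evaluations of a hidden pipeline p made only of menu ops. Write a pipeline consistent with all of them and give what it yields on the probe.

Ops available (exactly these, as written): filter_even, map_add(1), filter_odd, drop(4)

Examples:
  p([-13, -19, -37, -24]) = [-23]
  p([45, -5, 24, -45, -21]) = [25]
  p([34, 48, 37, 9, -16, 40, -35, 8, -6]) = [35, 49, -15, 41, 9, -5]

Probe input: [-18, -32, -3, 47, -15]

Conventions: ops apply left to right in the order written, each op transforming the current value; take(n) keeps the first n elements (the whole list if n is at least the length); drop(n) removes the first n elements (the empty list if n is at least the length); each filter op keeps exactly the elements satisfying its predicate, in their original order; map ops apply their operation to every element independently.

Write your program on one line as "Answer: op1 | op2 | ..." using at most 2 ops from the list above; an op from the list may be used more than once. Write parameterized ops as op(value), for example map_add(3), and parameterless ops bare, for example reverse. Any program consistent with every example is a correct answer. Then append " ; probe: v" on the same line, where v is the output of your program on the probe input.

map_add(1) | filter_odd ; probe: [-17, -31]

Check, running the answer program on each example:
  [-13, -19, -37, -24] -> [-12, -18, -36, -23] -> [-23]
  [45, -5, 24, -45, -21] -> [46, -4, 25, -44, -20] -> [25]
  [34, 48, 37, 9, -16, 40, -35, 8, -6] -> [35, 49, 38, 10, -15, 41, -34, 9, -5] -> [35, 49, -15, 41, 9, -5]
  probe: [-18, -32, -3, 47, -15] -> [-17, -31, -2, 48, -14] -> [-17, -31]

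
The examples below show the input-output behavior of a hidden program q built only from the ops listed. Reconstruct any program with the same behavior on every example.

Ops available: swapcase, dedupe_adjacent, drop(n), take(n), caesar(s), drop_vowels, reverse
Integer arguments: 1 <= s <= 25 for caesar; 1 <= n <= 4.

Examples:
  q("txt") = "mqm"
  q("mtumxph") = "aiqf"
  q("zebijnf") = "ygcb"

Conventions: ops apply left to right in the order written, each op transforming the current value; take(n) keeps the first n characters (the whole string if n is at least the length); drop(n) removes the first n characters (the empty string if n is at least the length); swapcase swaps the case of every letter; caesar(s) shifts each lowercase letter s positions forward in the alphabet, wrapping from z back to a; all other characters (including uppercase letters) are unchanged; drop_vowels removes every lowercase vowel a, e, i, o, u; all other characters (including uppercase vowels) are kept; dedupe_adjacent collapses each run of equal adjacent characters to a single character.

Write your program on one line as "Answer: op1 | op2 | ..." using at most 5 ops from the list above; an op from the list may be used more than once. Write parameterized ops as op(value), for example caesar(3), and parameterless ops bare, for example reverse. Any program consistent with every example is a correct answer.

swapcase | reverse | swapcase | take(4) | caesar(19)

Check, running the answer program on each example:
  "txt" -> "TXT" -> "TXT" -> "txt" -> "txt" -> "mqm"
  "mtumxph" -> "MTUMXPH" -> "HPXMUTM" -> "hpxmutm" -> "hpxm" -> "aiqf"
  "zebijnf" -> "ZEBIJNF" -> "FNJIBEZ" -> "fnjibez" -> "fnji" -> "ygcb"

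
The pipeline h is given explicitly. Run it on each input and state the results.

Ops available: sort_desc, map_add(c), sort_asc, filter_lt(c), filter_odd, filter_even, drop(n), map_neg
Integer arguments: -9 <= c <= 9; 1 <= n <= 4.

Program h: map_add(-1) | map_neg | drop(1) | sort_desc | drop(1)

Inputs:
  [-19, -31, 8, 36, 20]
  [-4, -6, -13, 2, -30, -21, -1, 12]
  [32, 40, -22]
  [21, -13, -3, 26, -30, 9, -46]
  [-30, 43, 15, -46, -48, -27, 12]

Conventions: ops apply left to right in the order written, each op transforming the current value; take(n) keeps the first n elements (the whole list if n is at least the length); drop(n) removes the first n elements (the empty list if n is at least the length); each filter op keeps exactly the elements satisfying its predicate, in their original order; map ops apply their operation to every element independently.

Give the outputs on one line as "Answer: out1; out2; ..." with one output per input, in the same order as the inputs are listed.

Execution, op by op:
  [-19, -31, 8, 36, 20] -> [-20, -32, 7, 35, 19] -> [20, 32, -7, -35, -19] -> [32, -7, -35, -19] -> [32, -7, -19, -35] -> [-7, -19, -35]
  [-4, -6, -13, 2, -30, -21, -1, 12] -> [-5, -7, -14, 1, -31, -22, -2, 11] -> [5, 7, 14, -1, 31, 22, 2, -11] -> [7, 14, -1, 31, 22, 2, -11] -> [31, 22, 14, 7, 2, -1, -11] -> [22, 14, 7, 2, -1, -11]
  [32, 40, -22] -> [31, 39, -23] -> [-31, -39, 23] -> [-39, 23] -> [23, -39] -> [-39]
  [21, -13, -3, 26, -30, 9, -46] -> [20, -14, -4, 25, -31, 8, -47] -> [-20, 14, 4, -25, 31, -8, 47] -> [14, 4, -25, 31, -8, 47] -> [47, 31, 14, 4, -8, -25] -> [31, 14, 4, -8, -25]
  [-30, 43, 15, -46, -48, -27, 12] -> [-31, 42, 14, -47, -49, -28, 11] -> [31, -42, -14, 47, 49, 28, -11] -> [-42, -14, 47, 49, 28, -11] -> [49, 47, 28, -11, -14, -42] -> [47, 28, -11, -14, -42]

[-7, -19, -35]; [22, 14, 7, 2, -1, -11]; [-39]; [31, 14, 4, -8, -25]; [47, 28, -11, -14, -42]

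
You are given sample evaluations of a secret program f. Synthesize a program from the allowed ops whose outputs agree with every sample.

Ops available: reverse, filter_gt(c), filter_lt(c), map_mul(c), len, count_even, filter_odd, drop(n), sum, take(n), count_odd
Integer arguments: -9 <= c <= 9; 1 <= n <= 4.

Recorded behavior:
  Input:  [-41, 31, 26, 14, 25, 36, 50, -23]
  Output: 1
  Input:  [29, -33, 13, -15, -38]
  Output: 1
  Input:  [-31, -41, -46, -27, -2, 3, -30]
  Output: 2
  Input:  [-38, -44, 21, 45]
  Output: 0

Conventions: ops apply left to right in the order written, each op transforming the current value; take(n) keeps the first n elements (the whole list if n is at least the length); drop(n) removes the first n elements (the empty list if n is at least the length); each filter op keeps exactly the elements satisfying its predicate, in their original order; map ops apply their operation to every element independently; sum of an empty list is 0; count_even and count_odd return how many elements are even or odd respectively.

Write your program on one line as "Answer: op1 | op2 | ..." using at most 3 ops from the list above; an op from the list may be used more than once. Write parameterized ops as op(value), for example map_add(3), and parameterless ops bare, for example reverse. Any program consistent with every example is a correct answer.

take(2) | filter_lt(0) | count_odd

Check, running the answer program on each example:
  [-41, 31, 26, 14, 25, 36, 50, -23] -> [-41, 31] -> [-41] -> 1
  [29, -33, 13, -15, -38] -> [29, -33] -> [-33] -> 1
  [-31, -41, -46, -27, -2, 3, -30] -> [-31, -41] -> [-31, -41] -> 2
  [-38, -44, 21, 45] -> [-38, -44] -> [-38, -44] -> 0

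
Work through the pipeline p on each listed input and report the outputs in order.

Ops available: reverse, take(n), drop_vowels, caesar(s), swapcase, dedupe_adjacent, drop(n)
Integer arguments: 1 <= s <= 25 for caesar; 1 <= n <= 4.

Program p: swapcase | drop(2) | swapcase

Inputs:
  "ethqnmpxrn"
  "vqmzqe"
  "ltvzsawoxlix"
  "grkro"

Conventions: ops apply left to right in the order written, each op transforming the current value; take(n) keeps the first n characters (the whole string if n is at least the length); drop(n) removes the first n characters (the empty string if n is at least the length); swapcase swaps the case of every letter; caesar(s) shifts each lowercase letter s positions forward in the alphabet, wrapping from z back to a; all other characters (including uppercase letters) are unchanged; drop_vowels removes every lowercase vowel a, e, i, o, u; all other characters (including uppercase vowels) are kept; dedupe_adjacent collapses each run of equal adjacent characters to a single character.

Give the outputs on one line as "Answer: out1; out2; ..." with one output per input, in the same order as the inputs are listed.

"hqnmpxrn"; "mzqe"; "vzsawoxlix"; "kro"

Execution, op by op:
  "ethqnmpxrn" -> "ETHQNMPXRN" -> "HQNMPXRN" -> "hqnmpxrn"
  "vqmzqe" -> "VQMZQE" -> "MZQE" -> "mzqe"
  "ltvzsawoxlix" -> "LTVZSAWOXLIX" -> "VZSAWOXLIX" -> "vzsawoxlix"
  "grkro" -> "GRKRO" -> "KRO" -> "kro"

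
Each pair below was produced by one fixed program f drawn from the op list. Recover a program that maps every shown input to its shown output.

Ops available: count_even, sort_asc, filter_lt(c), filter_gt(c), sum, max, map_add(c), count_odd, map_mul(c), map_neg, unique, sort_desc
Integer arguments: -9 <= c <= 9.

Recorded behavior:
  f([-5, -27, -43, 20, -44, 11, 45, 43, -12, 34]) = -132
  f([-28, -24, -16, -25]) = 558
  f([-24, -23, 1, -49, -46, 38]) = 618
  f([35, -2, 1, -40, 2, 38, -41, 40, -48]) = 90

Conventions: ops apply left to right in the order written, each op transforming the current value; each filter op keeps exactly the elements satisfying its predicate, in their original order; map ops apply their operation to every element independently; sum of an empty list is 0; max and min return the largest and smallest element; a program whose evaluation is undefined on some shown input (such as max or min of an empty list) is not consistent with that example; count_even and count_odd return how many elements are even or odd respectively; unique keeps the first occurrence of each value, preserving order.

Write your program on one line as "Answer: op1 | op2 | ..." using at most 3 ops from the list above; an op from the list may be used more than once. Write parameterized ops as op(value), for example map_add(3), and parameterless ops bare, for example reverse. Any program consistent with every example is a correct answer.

map_mul(-6) | sort_asc | sum

Check, running the answer program on each example:
  [-5, -27, -43, 20, -44, 11, 45, 43, -12, 34] -> [30, 162, 258, -120, 264, -66, -270, -258, 72, -204] -> [-270, -258, -204, -120, -66, 30, 72, 162, 258, 264] -> -132
  [-28, -24, -16, -25] -> [168, 144, 96, 150] -> [96, 144, 150, 168] -> 558
  [-24, -23, 1, -49, -46, 38] -> [144, 138, -6, 294, 276, -228] -> [-228, -6, 138, 144, 276, 294] -> 618
  [35, -2, 1, -40, 2, 38, -41, 40, -48] -> [-210, 12, -6, 240, -12, -228, 246, -240, 288] -> [-240, -228, -210, -12, -6, 12, 240, 246, 288] -> 90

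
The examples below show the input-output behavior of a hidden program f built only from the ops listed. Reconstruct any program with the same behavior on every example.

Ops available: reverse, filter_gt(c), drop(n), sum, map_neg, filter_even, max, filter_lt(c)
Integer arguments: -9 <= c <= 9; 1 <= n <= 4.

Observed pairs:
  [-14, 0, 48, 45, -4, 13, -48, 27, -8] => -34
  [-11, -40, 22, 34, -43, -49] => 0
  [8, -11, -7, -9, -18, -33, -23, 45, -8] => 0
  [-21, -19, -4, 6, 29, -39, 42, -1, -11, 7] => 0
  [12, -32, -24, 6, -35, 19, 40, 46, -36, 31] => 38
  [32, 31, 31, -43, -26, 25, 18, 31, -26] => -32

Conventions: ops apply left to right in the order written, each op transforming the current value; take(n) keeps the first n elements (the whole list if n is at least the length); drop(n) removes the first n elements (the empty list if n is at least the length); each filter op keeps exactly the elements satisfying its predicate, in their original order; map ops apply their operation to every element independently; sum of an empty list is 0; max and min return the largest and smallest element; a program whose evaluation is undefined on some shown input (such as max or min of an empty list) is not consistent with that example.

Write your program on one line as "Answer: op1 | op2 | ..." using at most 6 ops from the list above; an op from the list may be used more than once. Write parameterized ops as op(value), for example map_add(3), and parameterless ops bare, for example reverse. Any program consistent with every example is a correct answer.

map_neg | filter_even | reverse | drop(3) | sum

Check, running the answer program on each example:
  [-14, 0, 48, 45, -4, 13, -48, 27, -8] -> [14, 0, -48, -45, 4, -13, 48, -27, 8] -> [14, 0, -48, 4, 48, 8] -> [8, 48, 4, -48, 0, 14] -> [-48, 0, 14] -> -34
  [-11, -40, 22, 34, -43, -49] -> [11, 40, -22, -34, 43, 49] -> [40, -22, -34] -> [-34, -22, 40] -> [] -> 0
  [8, -11, -7, -9, -18, -33, -23, 45, -8] -> [-8, 11, 7, 9, 18, 33, 23, -45, 8] -> [-8, 18, 8] -> [8, 18, -8] -> [] -> 0
  [-21, -19, -4, 6, 29, -39, 42, -1, -11, 7] -> [21, 19, 4, -6, -29, 39, -42, 1, 11, -7] -> [4, -6, -42] -> [-42, -6, 4] -> [] -> 0
  [12, -32, -24, 6, -35, 19, 40, 46, -36, 31] -> [-12, 32, 24, -6, 35, -19, -40, -46, 36, -31] -> [-12, 32, 24, -6, -40, -46, 36] -> [36, -46, -40, -6, 24, 32, -12] -> [-6, 24, 32, -12] -> 38
  [32, 31, 31, -43, -26, 25, 18, 31, -26] -> [-32, -31, -31, 43, 26, -25, -18, -31, 26] -> [-32, 26, -18, 26] -> [26, -18, 26, -32] -> [-32] -> -32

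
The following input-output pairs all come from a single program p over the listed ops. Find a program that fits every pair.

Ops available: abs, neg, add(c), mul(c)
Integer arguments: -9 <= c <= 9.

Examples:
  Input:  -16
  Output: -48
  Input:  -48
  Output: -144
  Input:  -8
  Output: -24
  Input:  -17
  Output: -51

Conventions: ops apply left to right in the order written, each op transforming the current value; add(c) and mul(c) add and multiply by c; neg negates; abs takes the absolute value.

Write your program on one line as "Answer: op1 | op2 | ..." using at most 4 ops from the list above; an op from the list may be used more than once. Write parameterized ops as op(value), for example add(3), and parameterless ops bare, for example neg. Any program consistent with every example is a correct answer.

mul(-3) | add(-9) | neg | add(-9)

Check, running the answer program on each example:
  -16 -> 48 -> 39 -> -39 -> -48
  -48 -> 144 -> 135 -> -135 -> -144
  -8 -> 24 -> 15 -> -15 -> -24
  -17 -> 51 -> 42 -> -42 -> -51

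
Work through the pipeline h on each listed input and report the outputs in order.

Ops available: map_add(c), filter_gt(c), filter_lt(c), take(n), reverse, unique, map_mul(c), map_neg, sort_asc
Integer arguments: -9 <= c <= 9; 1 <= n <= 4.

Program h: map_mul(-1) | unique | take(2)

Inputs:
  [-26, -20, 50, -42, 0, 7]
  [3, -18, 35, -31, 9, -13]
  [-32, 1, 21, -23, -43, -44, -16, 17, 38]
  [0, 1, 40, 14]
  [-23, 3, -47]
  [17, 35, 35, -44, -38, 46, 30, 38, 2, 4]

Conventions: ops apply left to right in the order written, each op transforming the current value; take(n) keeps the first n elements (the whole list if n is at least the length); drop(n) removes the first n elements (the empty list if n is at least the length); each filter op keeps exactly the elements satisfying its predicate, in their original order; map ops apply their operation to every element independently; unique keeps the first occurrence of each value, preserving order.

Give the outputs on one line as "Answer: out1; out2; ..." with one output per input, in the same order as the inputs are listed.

[26, 20]; [-3, 18]; [32, -1]; [0, -1]; [23, -3]; [-17, -35]

Execution, op by op:
  [-26, -20, 50, -42, 0, 7] -> [26, 20, -50, 42, 0, -7] -> [26, 20, -50, 42, 0, -7] -> [26, 20]
  [3, -18, 35, -31, 9, -13] -> [-3, 18, -35, 31, -9, 13] -> [-3, 18, -35, 31, -9, 13] -> [-3, 18]
  [-32, 1, 21, -23, -43, -44, -16, 17, 38] -> [32, -1, -21, 23, 43, 44, 16, -17, -38] -> [32, -1, -21, 23, 43, 44, 16, -17, -38] -> [32, -1]
  [0, 1, 40, 14] -> [0, -1, -40, -14] -> [0, -1, -40, -14] -> [0, -1]
  [-23, 3, -47] -> [23, -3, 47] -> [23, -3, 47] -> [23, -3]
  [17, 35, 35, -44, -38, 46, 30, 38, 2, 4] -> [-17, -35, -35, 44, 38, -46, -30, -38, -2, -4] -> [-17, -35, 44, 38, -46, -30, -38, -2, -4] -> [-17, -35]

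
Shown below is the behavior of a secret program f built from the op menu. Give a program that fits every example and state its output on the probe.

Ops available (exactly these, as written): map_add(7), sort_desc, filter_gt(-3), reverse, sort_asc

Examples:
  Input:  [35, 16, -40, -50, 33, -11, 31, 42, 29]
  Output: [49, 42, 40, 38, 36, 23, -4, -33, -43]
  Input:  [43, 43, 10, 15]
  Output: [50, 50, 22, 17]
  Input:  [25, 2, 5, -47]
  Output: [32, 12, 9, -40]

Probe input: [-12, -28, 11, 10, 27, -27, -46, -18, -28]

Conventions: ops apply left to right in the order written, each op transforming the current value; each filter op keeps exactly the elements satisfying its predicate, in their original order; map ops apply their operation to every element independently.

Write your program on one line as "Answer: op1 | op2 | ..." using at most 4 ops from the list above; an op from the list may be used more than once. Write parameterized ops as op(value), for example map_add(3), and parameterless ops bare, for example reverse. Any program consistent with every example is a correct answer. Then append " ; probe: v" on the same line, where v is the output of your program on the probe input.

sort_asc | map_add(7) | reverse ; probe: [34, 18, 17, -5, -11, -20, -21, -21, -39]

Check, running the answer program on each example:
  [35, 16, -40, -50, 33, -11, 31, 42, 29] -> [-50, -40, -11, 16, 29, 31, 33, 35, 42] -> [-43, -33, -4, 23, 36, 38, 40, 42, 49] -> [49, 42, 40, 38, 36, 23, -4, -33, -43]
  [43, 43, 10, 15] -> [10, 15, 43, 43] -> [17, 22, 50, 50] -> [50, 50, 22, 17]
  [25, 2, 5, -47] -> [-47, 2, 5, 25] -> [-40, 9, 12, 32] -> [32, 12, 9, -40]
  probe: [-12, -28, 11, 10, 27, -27, -46, -18, -28] -> [-46, -28, -28, -27, -18, -12, 10, 11, 27] -> [-39, -21, -21, -20, -11, -5, 17, 18, 34] -> [34, 18, 17, -5, -11, -20, -21, -21, -39]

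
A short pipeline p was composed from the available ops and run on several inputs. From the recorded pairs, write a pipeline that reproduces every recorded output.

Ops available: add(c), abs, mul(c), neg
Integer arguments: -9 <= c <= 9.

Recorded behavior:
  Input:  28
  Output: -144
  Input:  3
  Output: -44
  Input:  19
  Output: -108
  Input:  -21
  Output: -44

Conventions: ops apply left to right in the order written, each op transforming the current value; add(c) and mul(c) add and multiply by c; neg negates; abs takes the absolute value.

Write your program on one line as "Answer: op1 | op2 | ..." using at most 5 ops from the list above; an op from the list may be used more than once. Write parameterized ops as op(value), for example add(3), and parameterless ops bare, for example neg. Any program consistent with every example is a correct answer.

add(9) | abs | add(-1) | mul(4) | neg

Check, running the answer program on each example:
  28 -> 37 -> 37 -> 36 -> 144 -> -144
  3 -> 12 -> 12 -> 11 -> 44 -> -44
  19 -> 28 -> 28 -> 27 -> 108 -> -108
  -21 -> -12 -> 12 -> 11 -> 44 -> -44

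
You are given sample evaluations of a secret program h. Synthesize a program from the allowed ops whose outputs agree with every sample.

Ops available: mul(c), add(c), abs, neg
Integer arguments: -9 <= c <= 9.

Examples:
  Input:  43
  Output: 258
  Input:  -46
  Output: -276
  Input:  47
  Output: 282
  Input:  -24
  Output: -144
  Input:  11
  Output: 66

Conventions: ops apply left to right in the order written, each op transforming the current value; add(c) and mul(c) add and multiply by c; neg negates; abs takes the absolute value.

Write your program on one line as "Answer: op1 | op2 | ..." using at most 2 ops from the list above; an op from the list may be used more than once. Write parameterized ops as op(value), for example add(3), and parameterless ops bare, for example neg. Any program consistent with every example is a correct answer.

mul(-6) | neg

Check, running the answer program on each example:
  43 -> -258 -> 258
  -46 -> 276 -> -276
  47 -> -282 -> 282
  -24 -> 144 -> -144
  11 -> -66 -> 66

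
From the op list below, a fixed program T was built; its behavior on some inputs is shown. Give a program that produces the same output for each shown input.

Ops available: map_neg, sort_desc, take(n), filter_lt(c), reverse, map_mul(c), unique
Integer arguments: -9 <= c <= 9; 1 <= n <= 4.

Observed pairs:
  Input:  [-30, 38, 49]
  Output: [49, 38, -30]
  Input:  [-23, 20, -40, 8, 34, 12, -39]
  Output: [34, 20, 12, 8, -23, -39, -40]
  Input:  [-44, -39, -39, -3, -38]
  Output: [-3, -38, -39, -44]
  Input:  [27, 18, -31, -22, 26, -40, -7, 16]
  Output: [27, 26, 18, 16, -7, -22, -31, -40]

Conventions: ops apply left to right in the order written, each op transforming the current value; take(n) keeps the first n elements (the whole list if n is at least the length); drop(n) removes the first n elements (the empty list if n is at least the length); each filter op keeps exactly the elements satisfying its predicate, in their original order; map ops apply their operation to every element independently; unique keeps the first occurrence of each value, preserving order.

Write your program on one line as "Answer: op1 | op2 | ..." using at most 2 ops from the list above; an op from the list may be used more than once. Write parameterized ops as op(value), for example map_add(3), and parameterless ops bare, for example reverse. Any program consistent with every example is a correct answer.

unique | sort_desc

Check, running the answer program on each example:
  [-30, 38, 49] -> [-30, 38, 49] -> [49, 38, -30]
  [-23, 20, -40, 8, 34, 12, -39] -> [-23, 20, -40, 8, 34, 12, -39] -> [34, 20, 12, 8, -23, -39, -40]
  [-44, -39, -39, -3, -38] -> [-44, -39, -3, -38] -> [-3, -38, -39, -44]
  [27, 18, -31, -22, 26, -40, -7, 16] -> [27, 18, -31, -22, 26, -40, -7, 16] -> [27, 26, 18, 16, -7, -22, -31, -40]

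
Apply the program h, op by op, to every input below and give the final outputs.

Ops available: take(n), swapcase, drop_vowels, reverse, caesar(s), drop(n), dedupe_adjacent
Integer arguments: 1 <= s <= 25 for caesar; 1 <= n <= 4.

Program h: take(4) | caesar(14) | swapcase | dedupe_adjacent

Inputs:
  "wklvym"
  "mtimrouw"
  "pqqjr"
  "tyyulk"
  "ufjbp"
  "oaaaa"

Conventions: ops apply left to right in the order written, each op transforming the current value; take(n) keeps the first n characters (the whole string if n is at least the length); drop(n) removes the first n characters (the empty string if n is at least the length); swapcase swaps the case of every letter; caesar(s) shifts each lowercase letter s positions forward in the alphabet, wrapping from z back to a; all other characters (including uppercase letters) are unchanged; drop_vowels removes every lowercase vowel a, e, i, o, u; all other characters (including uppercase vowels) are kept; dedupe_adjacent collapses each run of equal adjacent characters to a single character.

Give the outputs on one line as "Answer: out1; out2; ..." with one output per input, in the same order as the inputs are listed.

"KYZJ"; "AHWA"; "DEX"; "HMI"; "ITXP"; "CO"

Execution, op by op:
  "wklvym" -> "wklv" -> "kyzj" -> "KYZJ" -> "KYZJ"
  "mtimrouw" -> "mtim" -> "ahwa" -> "AHWA" -> "AHWA"
  "pqqjr" -> "pqqj" -> "deex" -> "DEEX" -> "DEX"
  "tyyulk" -> "tyyu" -> "hmmi" -> "HMMI" -> "HMI"
  "ufjbp" -> "ufjb" -> "itxp" -> "ITXP" -> "ITXP"
  "oaaaa" -> "oaaa" -> "cooo" -> "COOO" -> "CO"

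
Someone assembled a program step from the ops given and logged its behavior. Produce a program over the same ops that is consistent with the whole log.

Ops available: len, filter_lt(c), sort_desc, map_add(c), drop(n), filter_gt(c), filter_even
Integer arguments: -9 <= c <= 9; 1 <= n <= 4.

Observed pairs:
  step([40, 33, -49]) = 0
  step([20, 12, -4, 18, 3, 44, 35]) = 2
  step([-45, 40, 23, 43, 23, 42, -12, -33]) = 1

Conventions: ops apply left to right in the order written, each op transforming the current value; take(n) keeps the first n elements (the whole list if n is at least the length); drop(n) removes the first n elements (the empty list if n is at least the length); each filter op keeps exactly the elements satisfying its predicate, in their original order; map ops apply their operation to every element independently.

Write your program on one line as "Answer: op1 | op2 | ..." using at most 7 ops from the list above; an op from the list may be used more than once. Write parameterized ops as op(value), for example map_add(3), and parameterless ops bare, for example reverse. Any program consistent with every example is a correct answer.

drop(3) | map_add(7) | drop(1) | filter_even | filter_gt(-3) | len

Check, running the answer program on each example:
  [40, 33, -49] -> [] -> [] -> [] -> [] -> [] -> 0
  [20, 12, -4, 18, 3, 44, 35] -> [18, 3, 44, 35] -> [25, 10, 51, 42] -> [10, 51, 42] -> [10, 42] -> [10, 42] -> 2
  [-45, 40, 23, 43, 23, 42, -12, -33] -> [43, 23, 42, -12, -33] -> [50, 30, 49, -5, -26] -> [30, 49, -5, -26] -> [30, -26] -> [30] -> 1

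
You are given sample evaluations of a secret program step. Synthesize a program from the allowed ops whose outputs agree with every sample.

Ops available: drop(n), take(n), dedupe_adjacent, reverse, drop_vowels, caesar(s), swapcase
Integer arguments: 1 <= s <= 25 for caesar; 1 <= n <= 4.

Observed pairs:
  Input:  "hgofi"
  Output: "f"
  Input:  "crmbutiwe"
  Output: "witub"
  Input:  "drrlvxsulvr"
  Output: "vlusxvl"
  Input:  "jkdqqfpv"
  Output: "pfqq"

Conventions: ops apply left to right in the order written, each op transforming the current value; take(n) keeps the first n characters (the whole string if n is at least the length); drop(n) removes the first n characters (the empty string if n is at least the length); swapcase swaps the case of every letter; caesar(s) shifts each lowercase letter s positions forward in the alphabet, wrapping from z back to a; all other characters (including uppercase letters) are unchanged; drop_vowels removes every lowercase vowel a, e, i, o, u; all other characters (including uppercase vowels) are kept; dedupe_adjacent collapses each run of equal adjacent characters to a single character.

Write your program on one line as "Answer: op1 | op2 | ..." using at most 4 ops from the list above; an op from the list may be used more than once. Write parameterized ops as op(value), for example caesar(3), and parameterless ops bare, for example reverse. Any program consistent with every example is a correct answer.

drop(1) | drop(2) | reverse | drop(1)

Check, running the answer program on each example:
  "hgofi" -> "gofi" -> "fi" -> "if" -> "f"
  "crmbutiwe" -> "rmbutiwe" -> "butiwe" -> "ewitub" -> "witub"
  "drrlvxsulvr" -> "rrlvxsulvr" -> "lvxsulvr" -> "rvlusxvl" -> "vlusxvl"
  "jkdqqfpv" -> "kdqqfpv" -> "qqfpv" -> "vpfqq" -> "pfqq"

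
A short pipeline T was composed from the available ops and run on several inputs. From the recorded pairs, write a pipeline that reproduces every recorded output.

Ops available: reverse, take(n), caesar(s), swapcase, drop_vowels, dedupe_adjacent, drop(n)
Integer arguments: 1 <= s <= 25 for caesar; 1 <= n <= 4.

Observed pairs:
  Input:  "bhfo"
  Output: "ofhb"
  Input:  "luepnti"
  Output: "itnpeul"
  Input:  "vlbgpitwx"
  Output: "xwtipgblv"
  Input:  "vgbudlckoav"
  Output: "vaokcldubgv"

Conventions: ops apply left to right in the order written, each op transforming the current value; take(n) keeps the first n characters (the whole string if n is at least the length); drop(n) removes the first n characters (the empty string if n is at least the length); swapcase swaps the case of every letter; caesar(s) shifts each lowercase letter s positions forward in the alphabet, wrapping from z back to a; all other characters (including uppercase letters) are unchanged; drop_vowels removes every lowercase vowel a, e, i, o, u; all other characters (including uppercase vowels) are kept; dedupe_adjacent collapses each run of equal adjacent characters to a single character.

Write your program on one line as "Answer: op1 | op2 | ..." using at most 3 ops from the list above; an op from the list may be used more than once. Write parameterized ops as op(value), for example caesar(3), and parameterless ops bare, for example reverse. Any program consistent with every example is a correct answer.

caesar(7) | reverse | caesar(19)

Check, running the answer program on each example:
  "bhfo" -> "iomv" -> "vmoi" -> "ofhb"
  "luepnti" -> "sblwuap" -> "pauwlbs" -> "itnpeul"
  "vlbgpitwx" -> "csinwpade" -> "edapwnisc" -> "xwtipgblv"
  "vgbudlckoav" -> "cnibksjrvhc" -> "chvrjskbinc" -> "vaokcldubgv"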